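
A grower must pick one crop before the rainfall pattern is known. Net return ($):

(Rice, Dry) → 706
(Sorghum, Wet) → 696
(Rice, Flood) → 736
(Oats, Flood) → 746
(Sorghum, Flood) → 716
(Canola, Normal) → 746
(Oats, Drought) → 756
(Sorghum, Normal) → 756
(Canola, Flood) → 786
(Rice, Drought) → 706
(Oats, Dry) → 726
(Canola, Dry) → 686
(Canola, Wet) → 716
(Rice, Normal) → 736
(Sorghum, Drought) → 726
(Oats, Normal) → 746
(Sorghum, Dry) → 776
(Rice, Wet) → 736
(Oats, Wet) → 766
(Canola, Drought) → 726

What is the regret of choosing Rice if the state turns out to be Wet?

Best payoff under Wet is 766.
Regret = 766 − 736 = 30.

30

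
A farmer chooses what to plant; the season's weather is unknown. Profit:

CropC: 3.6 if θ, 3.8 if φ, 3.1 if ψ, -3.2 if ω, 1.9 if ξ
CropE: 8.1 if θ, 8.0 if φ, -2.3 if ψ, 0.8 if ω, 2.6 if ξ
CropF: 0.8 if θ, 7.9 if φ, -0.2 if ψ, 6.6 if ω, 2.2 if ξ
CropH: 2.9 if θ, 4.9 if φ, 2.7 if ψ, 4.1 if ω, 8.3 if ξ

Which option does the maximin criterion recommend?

Row minima: CropC=-3.2, CropE=-2.3, CropF=-0.2, CropH=2.7
Best worst-case = 2.7 → CropH.

CropH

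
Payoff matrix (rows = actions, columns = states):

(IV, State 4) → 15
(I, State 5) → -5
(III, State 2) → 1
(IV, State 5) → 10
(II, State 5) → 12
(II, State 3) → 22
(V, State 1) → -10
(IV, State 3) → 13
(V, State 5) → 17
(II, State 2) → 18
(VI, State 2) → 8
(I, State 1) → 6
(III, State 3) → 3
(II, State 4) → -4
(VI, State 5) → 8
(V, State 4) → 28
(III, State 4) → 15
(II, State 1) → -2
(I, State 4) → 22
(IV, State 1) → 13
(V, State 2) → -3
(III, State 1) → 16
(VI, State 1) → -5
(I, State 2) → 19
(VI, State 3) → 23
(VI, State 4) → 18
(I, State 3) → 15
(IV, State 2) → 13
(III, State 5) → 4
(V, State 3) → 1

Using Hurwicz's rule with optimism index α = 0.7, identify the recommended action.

I: 0.7·22 + 0.3·(-5) = 13.9
II: 0.7·22 + 0.3·(-4) = 14.2
III: 0.7·16 + 0.3·1 = 11.5
IV: 0.7·15 + 0.3·10 = 13.5
V: 0.7·28 + 0.3·(-10) = 16.6
VI: 0.7·23 + 0.3·(-5) = 14.6
Highest Hurwicz score = 16.6 → V.

V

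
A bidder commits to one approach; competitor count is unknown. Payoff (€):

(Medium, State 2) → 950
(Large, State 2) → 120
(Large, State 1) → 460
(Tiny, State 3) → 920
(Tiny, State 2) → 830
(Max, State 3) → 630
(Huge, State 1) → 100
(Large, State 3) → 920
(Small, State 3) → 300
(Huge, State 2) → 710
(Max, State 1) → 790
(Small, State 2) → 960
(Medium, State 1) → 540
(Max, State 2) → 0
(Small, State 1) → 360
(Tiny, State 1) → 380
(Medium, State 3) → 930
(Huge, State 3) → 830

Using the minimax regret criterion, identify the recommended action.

Column bests: State 1=790, State 2=960, State 3=930.
Tiny regrets: 410, 130, 10 → max 410
Small regrets: 430, 0, 630 → max 630
Medium regrets: 250, 10, 0 → max 250
Large regrets: 330, 840, 10 → max 840
Huge regrets: 690, 250, 100 → max 690
Max regrets: 0, 960, 300 → max 960
Smallest max regret = 250 → Medium.

Medium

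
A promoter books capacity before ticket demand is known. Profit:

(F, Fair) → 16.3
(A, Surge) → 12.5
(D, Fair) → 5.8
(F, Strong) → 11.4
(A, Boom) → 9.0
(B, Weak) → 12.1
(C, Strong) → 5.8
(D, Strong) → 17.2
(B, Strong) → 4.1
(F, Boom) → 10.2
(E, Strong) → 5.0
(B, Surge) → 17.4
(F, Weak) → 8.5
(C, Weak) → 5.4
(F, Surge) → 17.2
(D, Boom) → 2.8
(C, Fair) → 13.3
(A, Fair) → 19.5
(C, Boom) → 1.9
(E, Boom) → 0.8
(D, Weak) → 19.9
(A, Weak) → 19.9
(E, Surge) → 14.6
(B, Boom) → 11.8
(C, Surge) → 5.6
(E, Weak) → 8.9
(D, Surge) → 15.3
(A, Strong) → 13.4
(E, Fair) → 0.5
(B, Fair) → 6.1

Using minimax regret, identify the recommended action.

A

Column bests: Weak=19.9, Fair=19.5, Strong=17.2, Boom=11.8, Surge=17.4.
A regrets: 0.0, 0.0, 3.8, 2.8, 4.9 → max 4.9
B regrets: 7.8, 13.4, 13.1, 0.0, 0.0 → max 13.4
C regrets: 14.5, 6.2, 11.4, 9.9, 11.8 → max 14.5
D regrets: 0.0, 13.7, 0.0, 9.0, 2.1 → max 13.7
E regrets: 11.0, 19.0, 12.2, 11.0, 2.8 → max 19.0
F regrets: 11.4, 3.2, 5.8, 1.6, 0.2 → max 11.4
Smallest max regret = 4.9 → A.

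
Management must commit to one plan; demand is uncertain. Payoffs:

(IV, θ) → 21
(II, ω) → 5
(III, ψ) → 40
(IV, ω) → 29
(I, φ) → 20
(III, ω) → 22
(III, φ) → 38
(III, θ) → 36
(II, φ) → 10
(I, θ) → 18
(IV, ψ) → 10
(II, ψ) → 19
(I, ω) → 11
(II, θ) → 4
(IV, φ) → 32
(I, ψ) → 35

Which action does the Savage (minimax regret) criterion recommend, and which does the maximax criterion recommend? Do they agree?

minimax regret → III; maximax → III (agree)

Column bests: θ=36, φ=38, ψ=40, ω=29.
I regrets: 18, 18, 5, 18 → max 18
II regrets: 32, 28, 21, 24 → max 32
III regrets: 0, 0, 0, 7 → max 7
IV regrets: 15, 6, 30, 0 → max 30
Smallest max regret = 7 → III.
Row maxima: I=35, II=19, III=40, IV=32
Best best-case = 40 → III.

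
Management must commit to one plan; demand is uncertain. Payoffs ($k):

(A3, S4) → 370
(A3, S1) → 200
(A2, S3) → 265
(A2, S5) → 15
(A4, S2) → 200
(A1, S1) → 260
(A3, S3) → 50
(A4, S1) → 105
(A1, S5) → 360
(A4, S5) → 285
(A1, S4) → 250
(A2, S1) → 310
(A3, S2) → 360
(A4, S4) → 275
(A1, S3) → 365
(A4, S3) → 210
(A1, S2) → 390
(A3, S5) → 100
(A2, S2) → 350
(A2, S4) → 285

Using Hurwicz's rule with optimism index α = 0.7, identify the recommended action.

A1

A1: 0.7·390 + 0.3·250 = 348
A2: 0.7·350 + 0.3·15 = 249.5
A3: 0.7·370 + 0.3·50 = 274
A4: 0.7·285 + 0.3·105 = 231
Highest Hurwicz score = 348 → A1.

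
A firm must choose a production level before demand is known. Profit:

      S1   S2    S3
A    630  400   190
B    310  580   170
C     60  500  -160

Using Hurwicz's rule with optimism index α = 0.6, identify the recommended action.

A: 0.6·630 + 0.4·190 = 454
B: 0.6·580 + 0.4·170 = 416
C: 0.6·500 + 0.4·(-160) = 236
Highest Hurwicz score = 454 → A.

A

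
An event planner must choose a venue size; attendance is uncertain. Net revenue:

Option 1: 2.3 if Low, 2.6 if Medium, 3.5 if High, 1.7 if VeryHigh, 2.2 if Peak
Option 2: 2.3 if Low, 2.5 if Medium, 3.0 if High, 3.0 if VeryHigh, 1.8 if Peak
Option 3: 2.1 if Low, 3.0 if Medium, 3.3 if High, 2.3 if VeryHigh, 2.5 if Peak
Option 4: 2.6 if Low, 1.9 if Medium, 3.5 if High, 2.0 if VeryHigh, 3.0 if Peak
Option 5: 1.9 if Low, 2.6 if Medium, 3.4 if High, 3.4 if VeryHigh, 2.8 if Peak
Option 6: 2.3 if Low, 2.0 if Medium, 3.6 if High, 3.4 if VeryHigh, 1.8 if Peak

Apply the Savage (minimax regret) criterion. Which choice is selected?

Column bests: Low=2.6, Medium=3.0, High=3.6, VeryHigh=3.4, Peak=3.0.
Option 1 regrets: 0.3, 0.4, 0.1, 1.7, 0.8 → max 1.7
Option 2 regrets: 0.3, 0.5, 0.6, 0.4, 1.2 → max 1.2
Option 3 regrets: 0.5, 0.0, 0.3, 1.1, 0.5 → max 1.1
Option 4 regrets: 0.0, 1.1, 0.1, 1.4, 0.0 → max 1.4
Option 5 regrets: 0.7, 0.4, 0.2, 0.0, 0.2 → max 0.7
Option 6 regrets: 0.3, 1.0, 0.0, 0.0, 1.2 → max 1.2
Smallest max regret = 0.7 → Option 5.

Option 5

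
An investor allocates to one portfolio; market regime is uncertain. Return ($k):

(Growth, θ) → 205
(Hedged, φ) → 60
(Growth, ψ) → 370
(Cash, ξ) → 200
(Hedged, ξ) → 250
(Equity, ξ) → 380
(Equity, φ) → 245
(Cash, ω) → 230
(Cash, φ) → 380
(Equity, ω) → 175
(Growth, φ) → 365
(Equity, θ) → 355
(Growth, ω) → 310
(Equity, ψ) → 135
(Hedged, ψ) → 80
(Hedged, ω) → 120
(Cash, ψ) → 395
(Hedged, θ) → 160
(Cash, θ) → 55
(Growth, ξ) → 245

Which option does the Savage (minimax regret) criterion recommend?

Growth

Column bests: θ=355, φ=380, ψ=395, ω=310, ξ=380.
Cash regrets: 300, 0, 0, 80, 180 → max 300
Hedged regrets: 195, 320, 315, 190, 130 → max 320
Growth regrets: 150, 15, 25, 0, 135 → max 150
Equity regrets: 0, 135, 260, 135, 0 → max 260
Smallest max regret = 150 → Growth.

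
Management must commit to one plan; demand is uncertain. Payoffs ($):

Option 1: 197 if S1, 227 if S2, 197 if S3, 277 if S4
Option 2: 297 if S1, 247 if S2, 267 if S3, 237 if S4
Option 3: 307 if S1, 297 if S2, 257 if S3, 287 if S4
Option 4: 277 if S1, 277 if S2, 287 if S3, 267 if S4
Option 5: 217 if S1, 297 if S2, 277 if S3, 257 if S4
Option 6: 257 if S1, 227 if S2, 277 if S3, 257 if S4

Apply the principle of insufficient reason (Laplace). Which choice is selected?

Row averages: Option 1=224.5, Option 2=262, Option 3=287, Option 4=277, Option 5=262, Option 6=254.5
Highest average = 287 → Option 3.

Option 3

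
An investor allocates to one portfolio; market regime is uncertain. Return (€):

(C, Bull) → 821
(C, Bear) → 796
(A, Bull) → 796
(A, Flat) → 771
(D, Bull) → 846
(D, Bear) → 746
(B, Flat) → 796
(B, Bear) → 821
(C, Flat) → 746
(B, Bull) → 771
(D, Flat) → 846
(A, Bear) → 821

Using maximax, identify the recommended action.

Row maxima: A=821, B=821, C=821, D=846
Best best-case = 846 → D.

D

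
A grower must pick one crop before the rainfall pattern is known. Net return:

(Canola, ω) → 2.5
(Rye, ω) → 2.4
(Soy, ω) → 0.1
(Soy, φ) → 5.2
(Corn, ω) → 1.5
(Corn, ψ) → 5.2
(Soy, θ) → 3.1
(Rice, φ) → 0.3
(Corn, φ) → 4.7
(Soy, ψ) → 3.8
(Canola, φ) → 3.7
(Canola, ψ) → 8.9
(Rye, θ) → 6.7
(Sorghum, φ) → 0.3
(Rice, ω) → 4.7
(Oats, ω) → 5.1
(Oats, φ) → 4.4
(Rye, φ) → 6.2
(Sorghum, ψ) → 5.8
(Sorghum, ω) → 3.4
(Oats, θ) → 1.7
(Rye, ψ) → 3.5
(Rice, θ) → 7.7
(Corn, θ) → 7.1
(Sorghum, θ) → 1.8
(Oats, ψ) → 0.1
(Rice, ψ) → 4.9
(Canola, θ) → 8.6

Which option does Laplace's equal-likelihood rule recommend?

Row averages: Soy=3.05, Oats=2.825, Rye=4.7, Rice=4.4, Corn=4.625, Canola=5.925, Sorghum=2.825
Highest average = 5.925 → Canola.

Canola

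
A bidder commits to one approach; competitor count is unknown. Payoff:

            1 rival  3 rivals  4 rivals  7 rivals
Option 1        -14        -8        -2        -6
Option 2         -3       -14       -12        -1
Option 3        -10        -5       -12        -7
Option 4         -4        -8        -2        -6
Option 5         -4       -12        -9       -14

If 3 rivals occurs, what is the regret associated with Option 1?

3

Best payoff under 3 rivals is -5.
Regret = -5 − (-8) = 3.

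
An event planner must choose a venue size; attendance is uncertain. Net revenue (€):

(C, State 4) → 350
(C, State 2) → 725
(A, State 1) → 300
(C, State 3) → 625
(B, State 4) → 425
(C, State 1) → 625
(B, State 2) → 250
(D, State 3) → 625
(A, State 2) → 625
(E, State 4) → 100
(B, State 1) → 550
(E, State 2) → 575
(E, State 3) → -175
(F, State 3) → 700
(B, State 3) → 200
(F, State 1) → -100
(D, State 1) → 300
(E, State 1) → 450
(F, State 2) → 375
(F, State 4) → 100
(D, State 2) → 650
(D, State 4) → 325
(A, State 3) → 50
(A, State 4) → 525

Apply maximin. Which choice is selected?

Row minima: A=50, B=200, C=350, D=300, E=-175, F=-100
Best worst-case = 350 → C.

C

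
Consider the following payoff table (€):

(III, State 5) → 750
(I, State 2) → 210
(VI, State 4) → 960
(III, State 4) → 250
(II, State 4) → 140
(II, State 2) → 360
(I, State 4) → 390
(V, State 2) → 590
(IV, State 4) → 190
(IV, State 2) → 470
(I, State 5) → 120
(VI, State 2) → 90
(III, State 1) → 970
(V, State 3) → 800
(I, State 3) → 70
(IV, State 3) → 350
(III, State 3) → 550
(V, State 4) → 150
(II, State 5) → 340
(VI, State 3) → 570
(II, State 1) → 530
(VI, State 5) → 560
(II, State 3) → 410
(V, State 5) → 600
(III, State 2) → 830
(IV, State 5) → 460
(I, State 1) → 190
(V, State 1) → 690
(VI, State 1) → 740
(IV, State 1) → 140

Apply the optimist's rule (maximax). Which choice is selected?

III

Row maxima: I=390, II=530, III=970, IV=470, V=800, VI=960
Best best-case = 970 → III.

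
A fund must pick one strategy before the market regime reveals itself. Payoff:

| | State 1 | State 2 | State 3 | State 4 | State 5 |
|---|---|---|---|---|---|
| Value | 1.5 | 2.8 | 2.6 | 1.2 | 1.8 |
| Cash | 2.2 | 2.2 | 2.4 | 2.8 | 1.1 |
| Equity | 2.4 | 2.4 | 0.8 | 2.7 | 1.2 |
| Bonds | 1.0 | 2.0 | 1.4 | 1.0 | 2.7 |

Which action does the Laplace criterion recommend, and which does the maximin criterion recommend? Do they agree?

laplace → Cash; maximin → Value (disagree)

Row averages: Value=1.98, Cash=2.14, Equity=1.9, Bonds=1.62
Highest average = 2.14 → Cash.
Row minima: Value=1.2, Cash=1.1, Equity=0.8, Bonds=1.0
Best worst-case = 1.2 → Value.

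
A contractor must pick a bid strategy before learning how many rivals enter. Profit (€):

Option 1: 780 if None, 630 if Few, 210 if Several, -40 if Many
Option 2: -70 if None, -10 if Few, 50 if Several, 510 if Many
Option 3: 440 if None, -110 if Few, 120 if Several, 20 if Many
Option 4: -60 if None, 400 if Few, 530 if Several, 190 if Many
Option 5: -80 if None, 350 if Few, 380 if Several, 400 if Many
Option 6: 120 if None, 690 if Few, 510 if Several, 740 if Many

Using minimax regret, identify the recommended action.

Option 6

Column bests: None=780, Few=690, Several=530, Many=740.
Option 1 regrets: 0, 60, 320, 780 → max 780
Option 2 regrets: 850, 700, 480, 230 → max 850
Option 3 regrets: 340, 800, 410, 720 → max 800
Option 4 regrets: 840, 290, 0, 550 → max 840
Option 5 regrets: 860, 340, 150, 340 → max 860
Option 6 regrets: 660, 0, 20, 0 → max 660
Smallest max regret = 660 → Option 6.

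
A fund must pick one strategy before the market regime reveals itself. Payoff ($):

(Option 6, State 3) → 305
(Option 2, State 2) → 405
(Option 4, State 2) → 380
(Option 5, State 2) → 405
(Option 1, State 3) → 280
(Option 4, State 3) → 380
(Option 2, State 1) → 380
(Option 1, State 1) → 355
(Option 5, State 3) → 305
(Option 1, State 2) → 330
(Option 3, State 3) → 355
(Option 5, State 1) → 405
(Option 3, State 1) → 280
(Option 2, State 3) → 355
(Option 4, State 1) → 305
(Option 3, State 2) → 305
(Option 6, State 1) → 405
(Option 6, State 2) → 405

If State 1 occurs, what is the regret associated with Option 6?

0

Best payoff under State 1 is 405.
Regret = 405 − 405 = 0.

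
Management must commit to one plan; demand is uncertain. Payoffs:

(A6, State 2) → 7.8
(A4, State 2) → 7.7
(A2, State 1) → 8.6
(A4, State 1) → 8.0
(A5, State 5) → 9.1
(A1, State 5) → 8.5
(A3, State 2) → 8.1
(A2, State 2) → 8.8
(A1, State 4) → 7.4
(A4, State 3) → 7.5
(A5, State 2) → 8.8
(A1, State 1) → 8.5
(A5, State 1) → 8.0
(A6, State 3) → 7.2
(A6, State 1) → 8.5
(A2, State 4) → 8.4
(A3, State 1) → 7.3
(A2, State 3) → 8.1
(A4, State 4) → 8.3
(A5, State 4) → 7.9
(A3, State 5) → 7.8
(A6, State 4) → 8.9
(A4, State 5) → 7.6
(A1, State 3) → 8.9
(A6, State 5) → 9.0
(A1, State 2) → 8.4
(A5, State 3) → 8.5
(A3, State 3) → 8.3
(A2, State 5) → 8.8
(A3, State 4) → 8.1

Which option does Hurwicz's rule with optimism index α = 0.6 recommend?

A5

A1: 0.6·8.9 + 0.4·7.4 = 8.3
A2: 0.6·8.8 + 0.4·8.1 = 8.52
A3: 0.6·8.3 + 0.4·7.3 = 7.9
A4: 0.6·8.3 + 0.4·7.5 = 7.98
A5: 0.6·9.1 + 0.4·7.9 = 8.62
A6: 0.6·9.0 + 0.4·7.2 = 8.28
Highest Hurwicz score = 8.62 → A5.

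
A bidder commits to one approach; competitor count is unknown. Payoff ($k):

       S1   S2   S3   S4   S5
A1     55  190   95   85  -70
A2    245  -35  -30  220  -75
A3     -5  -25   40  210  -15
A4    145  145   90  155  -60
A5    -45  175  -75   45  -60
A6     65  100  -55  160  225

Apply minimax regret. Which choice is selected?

A6

Column bests: S1=245, S2=190, S3=95, S4=220, S5=225.
A1 regrets: 190, 0, 0, 135, 295 → max 295
A2 regrets: 0, 225, 125, 0, 300 → max 300
A3 regrets: 250, 215, 55, 10, 240 → max 250
A4 regrets: 100, 45, 5, 65, 285 → max 285
A5 regrets: 290, 15, 170, 175, 285 → max 290
A6 regrets: 180, 90, 150, 60, 0 → max 180
Smallest max regret = 180 → A6.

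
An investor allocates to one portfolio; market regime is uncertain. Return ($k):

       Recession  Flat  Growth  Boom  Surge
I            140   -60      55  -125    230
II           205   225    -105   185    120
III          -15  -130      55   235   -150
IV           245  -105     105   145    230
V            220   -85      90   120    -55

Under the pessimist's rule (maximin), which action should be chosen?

Row minima: I=-125, II=-105, III=-150, IV=-105, V=-85
Best worst-case = -85 → V.

V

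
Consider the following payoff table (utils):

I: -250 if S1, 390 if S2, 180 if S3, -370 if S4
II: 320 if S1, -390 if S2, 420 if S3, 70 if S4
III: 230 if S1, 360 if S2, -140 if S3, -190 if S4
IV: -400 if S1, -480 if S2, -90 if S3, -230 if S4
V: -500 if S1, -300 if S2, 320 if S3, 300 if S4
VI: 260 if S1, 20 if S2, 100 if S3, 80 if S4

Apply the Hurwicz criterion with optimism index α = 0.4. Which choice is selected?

VI

I: 0.4·390 + 0.6·(-370) = -66
II: 0.4·420 + 0.6·(-390) = -66
III: 0.4·360 + 0.6·(-190) = 30
IV: 0.4·(-90) + 0.6·(-480) = -324
V: 0.4·320 + 0.6·(-500) = -172
VI: 0.4·260 + 0.6·20 = 116
Highest Hurwicz score = 116 → VI.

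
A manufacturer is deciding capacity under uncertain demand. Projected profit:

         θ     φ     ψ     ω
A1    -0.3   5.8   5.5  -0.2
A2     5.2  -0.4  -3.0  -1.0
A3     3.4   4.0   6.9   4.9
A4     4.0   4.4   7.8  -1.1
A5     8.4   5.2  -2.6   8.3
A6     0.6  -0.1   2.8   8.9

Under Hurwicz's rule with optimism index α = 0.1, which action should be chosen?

A1: 0.1·5.8 + 0.9·(-0.3) = 0.31
A2: 0.1·5.2 + 0.9·(-3.0) = -2.18
A3: 0.1·6.9 + 0.9·3.4 = 3.75
A4: 0.1·7.8 + 0.9·(-1.1) = -0.21
A5: 0.1·8.4 + 0.9·(-2.6) = -1.5
A6: 0.1·8.9 + 0.9·(-0.1) = 0.8
Highest Hurwicz score = 3.75 → A3.

A3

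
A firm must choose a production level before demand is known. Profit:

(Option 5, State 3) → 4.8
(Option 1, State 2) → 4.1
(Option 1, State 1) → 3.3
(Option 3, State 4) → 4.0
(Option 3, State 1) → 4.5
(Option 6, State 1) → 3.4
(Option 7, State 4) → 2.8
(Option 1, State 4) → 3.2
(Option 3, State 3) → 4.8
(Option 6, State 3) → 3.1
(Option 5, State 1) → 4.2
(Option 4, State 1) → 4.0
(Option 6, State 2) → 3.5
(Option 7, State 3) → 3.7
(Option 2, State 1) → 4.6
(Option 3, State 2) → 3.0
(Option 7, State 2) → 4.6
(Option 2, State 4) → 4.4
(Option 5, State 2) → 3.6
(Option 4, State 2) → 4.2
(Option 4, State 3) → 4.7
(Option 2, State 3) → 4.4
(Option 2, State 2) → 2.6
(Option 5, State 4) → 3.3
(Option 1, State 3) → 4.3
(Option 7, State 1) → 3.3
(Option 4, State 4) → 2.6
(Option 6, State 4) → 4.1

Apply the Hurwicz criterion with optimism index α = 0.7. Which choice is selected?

Option 5

Option 1: 0.7·4.3 + 0.3·3.2 = 3.97
Option 2: 0.7·4.6 + 0.3·2.6 = 4
Option 3: 0.7·4.8 + 0.3·3.0 = 4.26
Option 4: 0.7·4.7 + 0.3·2.6 = 4.07
Option 5: 0.7·4.8 + 0.3·3.3 = 4.35
Option 6: 0.7·4.1 + 0.3·3.1 = 3.8
Option 7: 0.7·4.6 + 0.3·2.8 = 4.06
Highest Hurwicz score = 4.35 → Option 5.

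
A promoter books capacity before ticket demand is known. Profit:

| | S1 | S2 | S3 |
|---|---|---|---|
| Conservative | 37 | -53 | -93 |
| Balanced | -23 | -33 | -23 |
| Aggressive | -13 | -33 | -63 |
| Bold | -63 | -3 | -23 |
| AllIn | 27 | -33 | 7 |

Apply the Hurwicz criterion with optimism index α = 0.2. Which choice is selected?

AllIn

Conservative: 0.2·37 + 0.8·(-93) = -67
Balanced: 0.2·(-23) + 0.8·(-33) = -31
Aggressive: 0.2·(-13) + 0.8·(-63) = -53
Bold: 0.2·(-3) + 0.8·(-63) = -51
AllIn: 0.2·27 + 0.8·(-33) = -21
Highest Hurwicz score = -21 → AllIn.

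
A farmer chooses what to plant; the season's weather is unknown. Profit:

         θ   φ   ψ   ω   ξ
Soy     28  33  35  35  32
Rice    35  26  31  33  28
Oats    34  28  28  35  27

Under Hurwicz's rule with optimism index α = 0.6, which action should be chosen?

Soy: 0.6·35 + 0.4·28 = 32.2
Rice: 0.6·35 + 0.4·26 = 31.4
Oats: 0.6·35 + 0.4·27 = 31.8
Highest Hurwicz score = 32.2 → Soy.

Soy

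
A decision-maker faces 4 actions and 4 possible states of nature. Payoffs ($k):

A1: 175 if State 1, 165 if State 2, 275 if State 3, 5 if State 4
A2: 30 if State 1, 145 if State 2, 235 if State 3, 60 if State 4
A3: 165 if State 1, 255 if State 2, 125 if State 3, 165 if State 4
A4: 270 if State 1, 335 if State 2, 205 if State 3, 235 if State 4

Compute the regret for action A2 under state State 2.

190

Best payoff under State 2 is 335.
Regret = 335 − 145 = 190.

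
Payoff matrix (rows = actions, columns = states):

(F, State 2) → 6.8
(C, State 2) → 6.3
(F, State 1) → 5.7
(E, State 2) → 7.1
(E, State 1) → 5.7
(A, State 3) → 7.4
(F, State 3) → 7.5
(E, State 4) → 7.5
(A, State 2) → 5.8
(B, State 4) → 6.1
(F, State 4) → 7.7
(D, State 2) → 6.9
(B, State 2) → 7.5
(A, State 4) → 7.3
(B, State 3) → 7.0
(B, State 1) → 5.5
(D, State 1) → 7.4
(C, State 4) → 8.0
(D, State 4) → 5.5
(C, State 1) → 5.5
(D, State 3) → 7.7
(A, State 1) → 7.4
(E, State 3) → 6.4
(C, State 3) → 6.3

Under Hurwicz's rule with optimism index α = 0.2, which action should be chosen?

A

A: 0.2·7.4 + 0.8·5.8 = 6.12
B: 0.2·7.5 + 0.8·5.5 = 5.9
C: 0.2·8.0 + 0.8·5.5 = 6
D: 0.2·7.7 + 0.8·5.5 = 5.94
E: 0.2·7.5 + 0.8·5.7 = 6.06
F: 0.2·7.7 + 0.8·5.7 = 6.1
Highest Hurwicz score = 6.12 → A.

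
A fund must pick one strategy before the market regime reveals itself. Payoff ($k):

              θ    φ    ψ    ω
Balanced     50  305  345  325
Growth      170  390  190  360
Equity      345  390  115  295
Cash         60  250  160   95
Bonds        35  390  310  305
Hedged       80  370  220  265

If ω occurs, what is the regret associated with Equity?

Best payoff under ω is 360.
Regret = 360 − 295 = 65.

65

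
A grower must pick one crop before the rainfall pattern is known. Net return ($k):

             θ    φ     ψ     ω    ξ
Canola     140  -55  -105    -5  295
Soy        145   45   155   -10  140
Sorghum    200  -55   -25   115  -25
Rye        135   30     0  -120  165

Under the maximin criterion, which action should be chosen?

Soy

Row minima: Canola=-105, Soy=-10, Sorghum=-55, Rye=-120
Best worst-case = -10 → Soy.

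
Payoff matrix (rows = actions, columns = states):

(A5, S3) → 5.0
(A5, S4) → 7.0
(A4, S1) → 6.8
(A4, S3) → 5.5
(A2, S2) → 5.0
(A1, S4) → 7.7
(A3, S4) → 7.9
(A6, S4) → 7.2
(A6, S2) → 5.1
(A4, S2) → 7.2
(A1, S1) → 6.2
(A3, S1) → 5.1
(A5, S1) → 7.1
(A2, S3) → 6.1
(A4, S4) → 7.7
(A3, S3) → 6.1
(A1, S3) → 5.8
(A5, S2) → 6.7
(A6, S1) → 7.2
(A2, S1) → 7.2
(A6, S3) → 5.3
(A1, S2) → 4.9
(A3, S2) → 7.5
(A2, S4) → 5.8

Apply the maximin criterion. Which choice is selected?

Row minima: A1=4.9, A2=5.0, A3=5.1, A4=5.5, A5=5.0, A6=5.1
Best worst-case = 5.5 → A4.

A4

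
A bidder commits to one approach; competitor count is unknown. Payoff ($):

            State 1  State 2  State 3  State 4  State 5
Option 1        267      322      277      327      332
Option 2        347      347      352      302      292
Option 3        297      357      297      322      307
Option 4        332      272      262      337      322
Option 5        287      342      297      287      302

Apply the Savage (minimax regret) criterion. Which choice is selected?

Column bests: State 1=347, State 2=357, State 3=352, State 4=337, State 5=332.
Option 1 regrets: 80, 35, 75, 10, 0 → max 80
Option 2 regrets: 0, 10, 0, 35, 40 → max 40
Option 3 regrets: 50, 0, 55, 15, 25 → max 55
Option 4 regrets: 15, 85, 90, 0, 10 → max 90
Option 5 regrets: 60, 15, 55, 50, 30 → max 60
Smallest max regret = 40 → Option 2.

Option 2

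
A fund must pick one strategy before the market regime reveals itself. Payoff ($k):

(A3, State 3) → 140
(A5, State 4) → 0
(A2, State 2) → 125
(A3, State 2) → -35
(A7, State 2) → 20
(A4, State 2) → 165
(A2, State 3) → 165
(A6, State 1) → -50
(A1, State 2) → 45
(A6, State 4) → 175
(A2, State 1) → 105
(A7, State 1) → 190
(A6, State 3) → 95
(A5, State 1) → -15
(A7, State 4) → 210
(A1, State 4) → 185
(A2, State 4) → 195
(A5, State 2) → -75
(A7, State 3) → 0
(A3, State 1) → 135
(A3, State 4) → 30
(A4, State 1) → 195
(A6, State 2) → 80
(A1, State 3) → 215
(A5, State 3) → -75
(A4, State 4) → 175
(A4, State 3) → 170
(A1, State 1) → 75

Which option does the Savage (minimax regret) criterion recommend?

Column bests: State 1=195, State 2=165, State 3=215, State 4=210.
A1 regrets: 120, 120, 0, 25 → max 120
A2 regrets: 90, 40, 50, 15 → max 90
A3 regrets: 60, 200, 75, 180 → max 200
A4 regrets: 0, 0, 45, 35 → max 45
A5 regrets: 210, 240, 290, 210 → max 290
A6 regrets: 245, 85, 120, 35 → max 245
A7 regrets: 5, 145, 215, 0 → max 215
Smallest max regret = 45 → A4.

A4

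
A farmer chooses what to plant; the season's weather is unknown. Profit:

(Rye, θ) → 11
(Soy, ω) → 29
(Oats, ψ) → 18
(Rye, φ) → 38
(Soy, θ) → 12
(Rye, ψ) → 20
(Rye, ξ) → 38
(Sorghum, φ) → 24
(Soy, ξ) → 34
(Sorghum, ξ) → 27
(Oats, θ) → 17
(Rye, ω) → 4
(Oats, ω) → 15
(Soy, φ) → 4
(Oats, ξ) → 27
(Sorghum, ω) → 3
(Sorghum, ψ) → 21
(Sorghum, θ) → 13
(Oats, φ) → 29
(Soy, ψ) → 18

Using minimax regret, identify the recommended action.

Column bests: θ=17, φ=38, ψ=21, ω=29, ξ=38.
Sorghum regrets: 4, 14, 0, 26, 11 → max 26
Soy regrets: 5, 34, 3, 0, 4 → max 34
Rye regrets: 6, 0, 1, 25, 0 → max 25
Oats regrets: 0, 9, 3, 14, 11 → max 14
Smallest max regret = 14 → Oats.

Oats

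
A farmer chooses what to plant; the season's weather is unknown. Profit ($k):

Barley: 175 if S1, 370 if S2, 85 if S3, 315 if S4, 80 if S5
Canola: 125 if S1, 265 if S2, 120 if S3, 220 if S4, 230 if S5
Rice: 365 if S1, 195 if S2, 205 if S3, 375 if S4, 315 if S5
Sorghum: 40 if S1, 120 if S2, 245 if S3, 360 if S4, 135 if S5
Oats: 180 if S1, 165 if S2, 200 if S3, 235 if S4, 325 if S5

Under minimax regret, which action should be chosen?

Rice

Column bests: S1=365, S2=370, S3=245, S4=375, S5=325.
Barley regrets: 190, 0, 160, 60, 245 → max 245
Canola regrets: 240, 105, 125, 155, 95 → max 240
Rice regrets: 0, 175, 40, 0, 10 → max 175
Sorghum regrets: 325, 250, 0, 15, 190 → max 325
Oats regrets: 185, 205, 45, 140, 0 → max 205
Smallest max regret = 175 → Rice.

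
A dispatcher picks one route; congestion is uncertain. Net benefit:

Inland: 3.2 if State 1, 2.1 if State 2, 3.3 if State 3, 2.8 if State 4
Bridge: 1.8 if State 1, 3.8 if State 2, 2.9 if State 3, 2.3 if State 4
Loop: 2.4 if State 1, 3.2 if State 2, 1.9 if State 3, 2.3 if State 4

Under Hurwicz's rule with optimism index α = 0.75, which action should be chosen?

Bridge

Inland: 0.75·3.3 + 0.25·2.1 = 3
Bridge: 0.75·3.8 + 0.25·1.8 = 3.3
Loop: 0.75·3.2 + 0.25·1.9 = 2.875
Highest Hurwicz score = 3.3 → Bridge.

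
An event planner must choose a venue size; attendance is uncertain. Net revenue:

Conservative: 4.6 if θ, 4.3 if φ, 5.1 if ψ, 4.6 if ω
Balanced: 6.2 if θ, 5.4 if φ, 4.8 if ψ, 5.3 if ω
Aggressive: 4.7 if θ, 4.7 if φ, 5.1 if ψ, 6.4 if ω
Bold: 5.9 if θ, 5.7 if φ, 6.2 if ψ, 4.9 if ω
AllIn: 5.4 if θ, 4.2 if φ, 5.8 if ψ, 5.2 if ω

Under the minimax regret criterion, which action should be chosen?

Column bests: θ=6.2, φ=5.7, ψ=6.2, ω=6.4.
Conservative regrets: 1.6, 1.4, 1.1, 1.8 → max 1.8
Balanced regrets: 0.0, 0.3, 1.4, 1.1 → max 1.4
Aggressive regrets: 1.5, 1.0, 1.1, 0.0 → max 1.5
Bold regrets: 0.3, 0.0, 0.0, 1.5 → max 1.5
AllIn regrets: 0.8, 1.5, 0.4, 1.2 → max 1.5
Smallest max regret = 1.4 → Balanced.

Balanced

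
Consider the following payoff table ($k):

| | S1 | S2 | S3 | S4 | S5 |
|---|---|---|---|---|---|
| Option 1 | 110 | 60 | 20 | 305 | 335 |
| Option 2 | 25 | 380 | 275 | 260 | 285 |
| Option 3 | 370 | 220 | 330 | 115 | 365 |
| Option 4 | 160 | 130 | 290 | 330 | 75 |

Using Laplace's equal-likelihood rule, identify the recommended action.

Row averages: Option 1=166, Option 2=245, Option 3=280, Option 4=197
Highest average = 280 → Option 3.

Option 3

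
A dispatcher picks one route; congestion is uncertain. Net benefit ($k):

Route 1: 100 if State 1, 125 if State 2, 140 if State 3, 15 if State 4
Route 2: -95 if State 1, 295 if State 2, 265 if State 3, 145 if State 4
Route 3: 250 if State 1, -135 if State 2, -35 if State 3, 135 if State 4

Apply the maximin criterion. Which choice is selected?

Route 1

Row minima: Route 1=15, Route 2=-95, Route 3=-135
Best worst-case = 15 → Route 1.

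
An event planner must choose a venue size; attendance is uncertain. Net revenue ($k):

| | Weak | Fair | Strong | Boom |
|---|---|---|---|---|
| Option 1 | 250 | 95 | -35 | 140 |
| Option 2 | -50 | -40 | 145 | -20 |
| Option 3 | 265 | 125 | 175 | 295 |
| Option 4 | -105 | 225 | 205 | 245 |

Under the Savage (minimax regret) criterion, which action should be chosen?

Column bests: Weak=265, Fair=225, Strong=205, Boom=295.
Option 1 regrets: 15, 130, 240, 155 → max 240
Option 2 regrets: 315, 265, 60, 315 → max 315
Option 3 regrets: 0, 100, 30, 0 → max 100
Option 4 regrets: 370, 0, 0, 50 → max 370
Smallest max regret = 100 → Option 3.

Option 3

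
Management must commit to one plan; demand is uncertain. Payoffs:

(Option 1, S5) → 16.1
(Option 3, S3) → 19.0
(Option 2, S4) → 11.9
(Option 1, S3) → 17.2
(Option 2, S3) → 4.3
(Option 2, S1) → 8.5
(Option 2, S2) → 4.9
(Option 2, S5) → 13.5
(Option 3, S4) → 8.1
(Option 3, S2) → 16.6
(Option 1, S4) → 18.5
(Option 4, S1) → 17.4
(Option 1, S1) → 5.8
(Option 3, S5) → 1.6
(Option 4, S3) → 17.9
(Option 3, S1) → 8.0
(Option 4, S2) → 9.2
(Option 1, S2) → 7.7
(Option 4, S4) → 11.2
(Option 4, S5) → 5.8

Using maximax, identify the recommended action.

Option 3

Row maxima: Option 1=18.5, Option 2=13.5, Option 3=19.0, Option 4=17.9
Best best-case = 19.0 → Option 3.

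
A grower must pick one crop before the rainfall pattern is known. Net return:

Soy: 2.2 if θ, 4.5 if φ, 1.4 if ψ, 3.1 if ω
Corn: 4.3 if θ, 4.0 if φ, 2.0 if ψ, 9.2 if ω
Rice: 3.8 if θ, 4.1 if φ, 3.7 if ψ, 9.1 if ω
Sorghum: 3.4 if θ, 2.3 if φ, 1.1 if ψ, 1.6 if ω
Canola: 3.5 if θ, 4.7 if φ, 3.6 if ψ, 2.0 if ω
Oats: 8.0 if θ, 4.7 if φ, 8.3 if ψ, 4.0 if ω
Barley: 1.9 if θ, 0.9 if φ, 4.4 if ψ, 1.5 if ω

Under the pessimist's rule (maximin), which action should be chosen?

Row minima: Soy=1.4, Corn=2.0, Rice=3.7, Sorghum=1.1, Canola=2.0, Oats=4.0, Barley=0.9
Best worst-case = 4.0 → Oats.

Oats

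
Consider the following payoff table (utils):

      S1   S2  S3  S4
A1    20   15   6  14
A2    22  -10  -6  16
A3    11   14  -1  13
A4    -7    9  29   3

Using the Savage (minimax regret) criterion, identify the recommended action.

Column bests: S1=22, S2=15, S3=29, S4=16.
A1 regrets: 2, 0, 23, 2 → max 23
A2 regrets: 0, 25, 35, 0 → max 35
A3 regrets: 11, 1, 30, 3 → max 30
A4 regrets: 29, 6, 0, 13 → max 29
Smallest max regret = 23 → A1.

A1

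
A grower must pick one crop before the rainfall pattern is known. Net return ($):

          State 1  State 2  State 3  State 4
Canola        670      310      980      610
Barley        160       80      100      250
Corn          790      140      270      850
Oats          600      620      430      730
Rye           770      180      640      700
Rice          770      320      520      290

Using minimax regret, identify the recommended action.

Canola

Column bests: State 1=790, State 2=620, State 3=980, State 4=850.
Canola regrets: 120, 310, 0, 240 → max 310
Barley regrets: 630, 540, 880, 600 → max 880
Corn regrets: 0, 480, 710, 0 → max 710
Oats regrets: 190, 0, 550, 120 → max 550
Rye regrets: 20, 440, 340, 150 → max 440
Rice regrets: 20, 300, 460, 560 → max 560
Smallest max regret = 310 → Canola.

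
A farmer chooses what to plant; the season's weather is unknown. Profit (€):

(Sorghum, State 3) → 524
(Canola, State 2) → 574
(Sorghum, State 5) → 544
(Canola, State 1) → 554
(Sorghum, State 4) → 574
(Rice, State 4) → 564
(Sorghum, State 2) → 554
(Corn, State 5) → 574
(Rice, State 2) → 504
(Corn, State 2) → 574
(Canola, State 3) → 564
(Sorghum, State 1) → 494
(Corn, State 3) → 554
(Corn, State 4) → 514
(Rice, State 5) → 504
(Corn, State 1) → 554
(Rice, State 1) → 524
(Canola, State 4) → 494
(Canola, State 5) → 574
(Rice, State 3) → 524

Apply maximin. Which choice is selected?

Corn

Row minima: Canola=494, Corn=514, Rice=504, Sorghum=494
Best worst-case = 514 → Corn.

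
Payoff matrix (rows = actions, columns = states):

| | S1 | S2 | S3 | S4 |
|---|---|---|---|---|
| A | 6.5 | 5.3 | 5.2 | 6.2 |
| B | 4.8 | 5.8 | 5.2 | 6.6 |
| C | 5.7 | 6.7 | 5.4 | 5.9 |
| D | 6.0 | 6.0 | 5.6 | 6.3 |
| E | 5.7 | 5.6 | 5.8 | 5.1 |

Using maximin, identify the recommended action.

D

Row minima: A=5.2, B=4.8, C=5.4, D=5.6, E=5.1
Best worst-case = 5.6 → D.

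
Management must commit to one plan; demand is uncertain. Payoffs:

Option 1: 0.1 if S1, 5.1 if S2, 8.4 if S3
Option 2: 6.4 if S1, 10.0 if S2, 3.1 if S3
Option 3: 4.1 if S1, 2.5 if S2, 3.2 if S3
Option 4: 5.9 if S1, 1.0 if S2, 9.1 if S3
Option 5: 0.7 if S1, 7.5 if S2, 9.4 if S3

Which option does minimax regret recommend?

Option 5

Column bests: S1=6.4, S2=10.0, S3=9.4.
Option 1 regrets: 6.3, 4.9, 1.0 → max 6.3
Option 2 regrets: 0.0, 0.0, 6.3 → max 6.3
Option 3 regrets: 2.3, 7.5, 6.2 → max 7.5
Option 4 regrets: 0.5, 9.0, 0.3 → max 9.0
Option 5 regrets: 5.7, 2.5, 0.0 → max 5.7
Smallest max regret = 5.7 → Option 5.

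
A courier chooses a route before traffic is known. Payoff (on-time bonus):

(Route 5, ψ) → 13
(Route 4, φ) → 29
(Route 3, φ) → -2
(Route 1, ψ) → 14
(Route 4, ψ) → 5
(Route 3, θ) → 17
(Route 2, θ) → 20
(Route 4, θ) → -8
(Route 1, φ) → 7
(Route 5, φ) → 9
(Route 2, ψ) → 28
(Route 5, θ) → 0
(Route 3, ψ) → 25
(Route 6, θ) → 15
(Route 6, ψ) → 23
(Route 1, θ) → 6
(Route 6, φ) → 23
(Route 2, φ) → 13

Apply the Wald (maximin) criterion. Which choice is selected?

Route 6

Row minima: Route 1=6, Route 2=13, Route 3=-2, Route 4=-8, Route 5=0, Route 6=15
Best worst-case = 15 → Route 6.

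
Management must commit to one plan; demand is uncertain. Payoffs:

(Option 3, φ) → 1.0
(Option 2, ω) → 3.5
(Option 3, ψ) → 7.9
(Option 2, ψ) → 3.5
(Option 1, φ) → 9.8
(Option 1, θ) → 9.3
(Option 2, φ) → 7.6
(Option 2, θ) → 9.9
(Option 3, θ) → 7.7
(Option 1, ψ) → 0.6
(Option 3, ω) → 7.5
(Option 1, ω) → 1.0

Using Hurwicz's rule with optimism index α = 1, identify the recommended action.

Option 1: 1·9.8 + 0·0.6 = 9.8
Option 2: 1·9.9 + 0·3.5 = 9.9
Option 3: 1·7.9 + 0·1.0 = 7.9
Highest Hurwicz score = 9.9 → Option 2.

Option 2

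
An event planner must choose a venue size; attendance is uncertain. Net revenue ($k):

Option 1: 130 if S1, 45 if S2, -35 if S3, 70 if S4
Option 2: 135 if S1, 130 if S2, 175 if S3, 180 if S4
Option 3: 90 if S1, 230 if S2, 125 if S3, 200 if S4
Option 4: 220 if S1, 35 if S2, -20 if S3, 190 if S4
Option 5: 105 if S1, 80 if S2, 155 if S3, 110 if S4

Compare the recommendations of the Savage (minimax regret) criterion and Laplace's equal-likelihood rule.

Column bests: S1=220, S2=230, S3=175, S4=200.
Option 1 regrets: 90, 185, 210, 130 → max 210
Option 2 regrets: 85, 100, 0, 20 → max 100
Option 3 regrets: 130, 0, 50, 0 → max 130
Option 4 regrets: 0, 195, 195, 10 → max 195
Option 5 regrets: 115, 150, 20, 90 → max 150
Smallest max regret = 100 → Option 2.
Row averages: Option 1=52.5, Option 2=155, Option 3=161.25, Option 4=106.25, Option 5=112.5
Highest average = 161.25 → Option 3.

minimax regret → Option 2; laplace → Option 3 (disagree)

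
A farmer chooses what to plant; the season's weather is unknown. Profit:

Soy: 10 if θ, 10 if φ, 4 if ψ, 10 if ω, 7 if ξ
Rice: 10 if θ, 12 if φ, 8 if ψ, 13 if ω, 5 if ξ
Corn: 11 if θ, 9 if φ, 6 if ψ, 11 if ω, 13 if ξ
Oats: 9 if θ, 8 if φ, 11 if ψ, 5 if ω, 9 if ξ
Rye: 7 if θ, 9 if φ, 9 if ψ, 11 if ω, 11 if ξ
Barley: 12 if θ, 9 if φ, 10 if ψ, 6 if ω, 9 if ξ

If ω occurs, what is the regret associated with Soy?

Best payoff under ω is 13.
Regret = 13 − 10 = 3.

3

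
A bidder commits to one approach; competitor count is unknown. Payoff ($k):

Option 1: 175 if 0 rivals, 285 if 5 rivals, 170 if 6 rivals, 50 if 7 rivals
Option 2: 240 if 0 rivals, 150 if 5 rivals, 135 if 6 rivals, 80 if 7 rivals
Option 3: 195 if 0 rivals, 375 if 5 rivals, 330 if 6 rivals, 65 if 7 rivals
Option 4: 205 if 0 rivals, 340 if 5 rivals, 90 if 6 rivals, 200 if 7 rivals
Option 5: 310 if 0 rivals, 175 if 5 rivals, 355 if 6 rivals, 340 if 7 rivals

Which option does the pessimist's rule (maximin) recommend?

Row minima: Option 1=50, Option 2=80, Option 3=65, Option 4=90, Option 5=175
Best worst-case = 175 → Option 5.

Option 5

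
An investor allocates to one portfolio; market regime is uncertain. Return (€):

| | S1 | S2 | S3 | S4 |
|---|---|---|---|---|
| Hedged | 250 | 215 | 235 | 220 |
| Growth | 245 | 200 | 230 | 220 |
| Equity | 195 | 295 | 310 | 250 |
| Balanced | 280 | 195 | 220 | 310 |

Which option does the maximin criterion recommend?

Hedged

Row minima: Hedged=215, Growth=200, Equity=195, Balanced=195
Best worst-case = 215 → Hedged.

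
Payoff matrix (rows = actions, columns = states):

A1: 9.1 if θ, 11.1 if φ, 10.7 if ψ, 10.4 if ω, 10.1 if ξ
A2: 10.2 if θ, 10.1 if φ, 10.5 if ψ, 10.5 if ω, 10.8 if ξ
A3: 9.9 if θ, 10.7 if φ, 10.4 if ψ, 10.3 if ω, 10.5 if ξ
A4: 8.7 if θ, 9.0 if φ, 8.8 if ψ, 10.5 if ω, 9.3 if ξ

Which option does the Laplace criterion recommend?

A2

Row averages: A1=10.28, A2=10.42, A3=10.36, A4=9.26
Highest average = 10.42 → A2.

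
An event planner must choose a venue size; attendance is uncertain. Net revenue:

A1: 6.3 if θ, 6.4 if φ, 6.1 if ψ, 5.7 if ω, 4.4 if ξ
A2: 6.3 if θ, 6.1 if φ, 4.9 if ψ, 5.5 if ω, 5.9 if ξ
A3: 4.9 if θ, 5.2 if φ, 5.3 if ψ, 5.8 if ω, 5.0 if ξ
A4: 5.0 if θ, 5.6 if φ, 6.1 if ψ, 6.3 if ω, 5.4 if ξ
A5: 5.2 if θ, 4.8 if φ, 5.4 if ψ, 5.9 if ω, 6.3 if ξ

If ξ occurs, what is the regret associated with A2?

0.4

Best payoff under ξ is 6.3.
Regret = 6.3 − 5.9 = 0.4.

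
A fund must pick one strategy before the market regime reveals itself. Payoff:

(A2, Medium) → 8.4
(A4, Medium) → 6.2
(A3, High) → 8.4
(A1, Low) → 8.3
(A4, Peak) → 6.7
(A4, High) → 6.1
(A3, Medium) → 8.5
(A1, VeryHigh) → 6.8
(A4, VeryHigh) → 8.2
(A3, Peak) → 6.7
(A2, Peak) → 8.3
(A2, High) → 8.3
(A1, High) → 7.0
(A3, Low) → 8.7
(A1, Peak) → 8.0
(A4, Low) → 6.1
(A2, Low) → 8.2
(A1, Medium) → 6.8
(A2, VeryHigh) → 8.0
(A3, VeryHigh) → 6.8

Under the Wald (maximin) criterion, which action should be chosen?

Row minima: A1=6.8, A2=8.0, A3=6.7, A4=6.1
Best worst-case = 8.0 → A2.

A2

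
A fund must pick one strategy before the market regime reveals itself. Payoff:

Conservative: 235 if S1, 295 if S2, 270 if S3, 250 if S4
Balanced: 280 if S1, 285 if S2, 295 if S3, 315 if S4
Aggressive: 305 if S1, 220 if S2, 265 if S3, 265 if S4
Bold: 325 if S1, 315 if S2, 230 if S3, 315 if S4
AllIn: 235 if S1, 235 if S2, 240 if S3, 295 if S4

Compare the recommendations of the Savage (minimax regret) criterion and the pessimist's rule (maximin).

minimax regret → Balanced; maximin → Balanced (agree)

Column bests: S1=325, S2=315, S3=295, S4=315.
Conservative regrets: 90, 20, 25, 65 → max 90
Balanced regrets: 45, 30, 0, 0 → max 45
Aggressive regrets: 20, 95, 30, 50 → max 95
Bold regrets: 0, 0, 65, 0 → max 65
AllIn regrets: 90, 80, 55, 20 → max 90
Smallest max regret = 45 → Balanced.
Row minima: Conservative=235, Balanced=280, Aggressive=220, Bold=230, AllIn=235
Best worst-case = 280 → Balanced.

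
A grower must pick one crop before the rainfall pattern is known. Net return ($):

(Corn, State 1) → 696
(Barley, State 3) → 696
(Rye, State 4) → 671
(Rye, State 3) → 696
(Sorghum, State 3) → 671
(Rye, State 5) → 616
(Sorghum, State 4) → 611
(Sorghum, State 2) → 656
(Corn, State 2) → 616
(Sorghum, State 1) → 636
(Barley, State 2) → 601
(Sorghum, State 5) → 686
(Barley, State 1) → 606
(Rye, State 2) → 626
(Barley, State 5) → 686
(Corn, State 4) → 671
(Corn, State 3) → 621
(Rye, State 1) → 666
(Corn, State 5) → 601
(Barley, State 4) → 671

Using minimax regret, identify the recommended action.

Column bests: State 1=696, State 2=656, State 3=696, State 4=671, State 5=686.
Rye regrets: 30, 30, 0, 0, 70 → max 70
Corn regrets: 0, 40, 75, 0, 85 → max 85
Sorghum regrets: 60, 0, 25, 60, 0 → max 60
Barley regrets: 90, 55, 0, 0, 0 → max 90
Smallest max regret = 60 → Sorghum.

Sorghum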